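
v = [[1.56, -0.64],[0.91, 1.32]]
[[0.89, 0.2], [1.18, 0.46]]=v @ [[0.73,0.21], [0.39,0.2]]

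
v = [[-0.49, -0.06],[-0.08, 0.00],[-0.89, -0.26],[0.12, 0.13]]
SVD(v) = [[-0.46,  -0.56], [-0.07,  -0.17], [-0.87,  0.19], [0.14,  -0.79]] @ diag([1.0613986302734797, 0.12055267584579529]) @ [[0.97, 0.26], [0.26, -0.97]]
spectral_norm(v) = 1.06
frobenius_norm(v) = 1.07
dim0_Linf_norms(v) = [0.89, 0.26]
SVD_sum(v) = [[-0.47, -0.13], [-0.07, -0.02], [-0.90, -0.24], [0.14, 0.04]] + [[-0.02,0.07], [-0.01,0.02], [0.01,-0.02], [-0.02,0.09]]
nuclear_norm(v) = 1.18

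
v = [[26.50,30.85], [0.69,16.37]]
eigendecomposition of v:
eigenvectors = [[1.00,-0.93], [0.06,0.36]]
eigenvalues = [28.29, 14.58]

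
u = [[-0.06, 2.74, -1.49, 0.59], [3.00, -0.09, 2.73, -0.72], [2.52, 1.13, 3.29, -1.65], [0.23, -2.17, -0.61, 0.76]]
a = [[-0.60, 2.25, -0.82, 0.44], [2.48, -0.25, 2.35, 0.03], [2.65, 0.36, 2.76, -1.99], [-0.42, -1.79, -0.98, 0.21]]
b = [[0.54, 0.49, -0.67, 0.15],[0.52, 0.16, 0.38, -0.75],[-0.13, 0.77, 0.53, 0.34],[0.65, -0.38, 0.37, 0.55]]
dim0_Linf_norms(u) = [3.0, 2.74, 3.29, 1.65]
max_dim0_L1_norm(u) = 8.12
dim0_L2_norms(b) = [1.0, 1.0, 1.01, 1.0]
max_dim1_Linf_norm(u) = 3.29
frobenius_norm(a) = 6.41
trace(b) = 1.78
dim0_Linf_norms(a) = [2.65, 2.25, 2.76, 1.99]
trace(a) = 2.12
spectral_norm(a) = 5.55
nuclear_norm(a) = 10.16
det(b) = -1.01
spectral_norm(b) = 1.01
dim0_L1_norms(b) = [1.84, 1.8, 1.95, 1.79]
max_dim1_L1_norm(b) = 1.95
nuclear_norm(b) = 4.01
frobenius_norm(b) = 2.00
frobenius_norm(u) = 7.34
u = a + b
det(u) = 3.85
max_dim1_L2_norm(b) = 1.0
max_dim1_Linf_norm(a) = 2.76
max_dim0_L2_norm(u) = 4.57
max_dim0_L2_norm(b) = 1.01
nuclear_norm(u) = 11.43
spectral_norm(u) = 6.19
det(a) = 8.23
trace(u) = 3.90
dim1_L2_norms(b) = [1.0, 1.0, 1.0, 1.0]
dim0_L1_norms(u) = [5.81, 6.13, 8.12, 3.72]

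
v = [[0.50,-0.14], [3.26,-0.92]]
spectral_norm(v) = 3.43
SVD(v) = [[-0.15,-0.99], [-0.99,0.15]] @ diag([3.4268934760829777, 0.0010505141245637606]) @ [[-0.96, 0.27],[-0.27, -0.96]]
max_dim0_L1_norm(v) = 3.76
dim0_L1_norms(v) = [3.76, 1.06]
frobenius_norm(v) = 3.43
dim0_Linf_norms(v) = [3.26, 0.92]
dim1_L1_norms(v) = [0.64, 4.18]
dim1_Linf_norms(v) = [0.5, 3.26]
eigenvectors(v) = [[0.27, 0.15],[0.96, 0.99]]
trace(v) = -0.42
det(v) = -0.00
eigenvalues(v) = [0.01, -0.43]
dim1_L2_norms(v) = [0.52, 3.39]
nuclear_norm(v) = 3.43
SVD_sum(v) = [[0.50, -0.14], [3.26, -0.92]] + [[0.00, 0.00],[-0.00, -0.00]]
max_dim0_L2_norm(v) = 3.3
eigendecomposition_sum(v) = [[0.02,-0.0],[0.06,-0.01]] + [[0.48, -0.14], [3.20, -0.91]]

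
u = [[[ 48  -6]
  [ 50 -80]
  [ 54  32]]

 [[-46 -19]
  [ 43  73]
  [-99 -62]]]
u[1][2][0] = -99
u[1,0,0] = -46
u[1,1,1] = 73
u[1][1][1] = 73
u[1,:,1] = [-19, 73, -62]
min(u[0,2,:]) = 32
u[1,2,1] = -62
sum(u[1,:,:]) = -110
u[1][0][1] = -19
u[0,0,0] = 48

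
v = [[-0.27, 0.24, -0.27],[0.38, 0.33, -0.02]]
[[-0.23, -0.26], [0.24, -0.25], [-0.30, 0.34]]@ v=[[-0.04, -0.14, 0.07], [-0.16, -0.02, -0.06], [0.21, 0.04, 0.07]]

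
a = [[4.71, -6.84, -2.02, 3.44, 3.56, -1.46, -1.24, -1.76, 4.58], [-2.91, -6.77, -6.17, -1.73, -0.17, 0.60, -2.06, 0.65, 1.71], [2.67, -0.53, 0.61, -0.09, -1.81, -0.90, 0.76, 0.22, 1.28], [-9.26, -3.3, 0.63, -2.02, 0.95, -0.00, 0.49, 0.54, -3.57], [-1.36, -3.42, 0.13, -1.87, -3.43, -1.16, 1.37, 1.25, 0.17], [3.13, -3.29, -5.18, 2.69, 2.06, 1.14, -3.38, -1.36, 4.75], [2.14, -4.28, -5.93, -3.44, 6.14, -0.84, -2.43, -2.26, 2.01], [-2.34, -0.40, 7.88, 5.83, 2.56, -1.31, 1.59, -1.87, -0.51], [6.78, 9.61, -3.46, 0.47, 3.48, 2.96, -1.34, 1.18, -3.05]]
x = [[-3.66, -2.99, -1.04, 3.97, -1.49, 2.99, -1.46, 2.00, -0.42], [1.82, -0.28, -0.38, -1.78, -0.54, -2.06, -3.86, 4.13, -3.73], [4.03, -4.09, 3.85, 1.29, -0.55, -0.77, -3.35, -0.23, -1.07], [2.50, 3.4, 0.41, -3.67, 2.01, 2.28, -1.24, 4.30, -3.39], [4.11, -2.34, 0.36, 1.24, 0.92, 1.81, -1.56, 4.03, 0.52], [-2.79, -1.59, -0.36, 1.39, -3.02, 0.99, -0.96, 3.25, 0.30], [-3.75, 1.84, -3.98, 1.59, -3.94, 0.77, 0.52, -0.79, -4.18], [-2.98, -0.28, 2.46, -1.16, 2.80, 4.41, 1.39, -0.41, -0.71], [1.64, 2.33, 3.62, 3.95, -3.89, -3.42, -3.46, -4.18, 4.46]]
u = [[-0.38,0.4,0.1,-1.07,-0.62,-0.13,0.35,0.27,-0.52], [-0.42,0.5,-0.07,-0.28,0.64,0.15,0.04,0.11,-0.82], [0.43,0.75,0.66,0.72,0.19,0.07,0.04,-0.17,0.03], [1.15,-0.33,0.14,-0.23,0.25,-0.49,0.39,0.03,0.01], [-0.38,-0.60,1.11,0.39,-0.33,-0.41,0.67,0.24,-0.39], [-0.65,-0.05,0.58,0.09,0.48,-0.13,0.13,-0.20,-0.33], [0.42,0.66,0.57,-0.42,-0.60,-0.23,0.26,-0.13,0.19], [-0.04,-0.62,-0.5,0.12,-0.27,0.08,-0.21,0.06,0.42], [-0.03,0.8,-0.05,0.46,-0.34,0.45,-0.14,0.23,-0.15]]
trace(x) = 2.72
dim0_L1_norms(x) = [27.28, 19.14, 16.46, 20.04, 19.16, 19.5, 17.8, 23.32, 18.78]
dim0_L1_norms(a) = [35.3, 38.44, 32.01, 21.58, 24.16, 10.37, 14.66, 11.09, 21.63]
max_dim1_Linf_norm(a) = 9.61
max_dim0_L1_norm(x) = 27.28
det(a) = 0.26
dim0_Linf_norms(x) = [4.11, 4.09, 3.98, 3.97, 3.94, 4.41, 3.86, 4.3, 4.46]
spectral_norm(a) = 18.69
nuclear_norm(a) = 64.86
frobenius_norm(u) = 3.95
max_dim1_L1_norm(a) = 32.33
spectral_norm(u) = 2.02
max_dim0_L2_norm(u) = 1.7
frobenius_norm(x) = 23.65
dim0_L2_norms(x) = [9.46, 7.36, 7.17, 7.55, 7.44, 7.41, 6.88, 9.2, 8.06]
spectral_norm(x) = 13.04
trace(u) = 0.26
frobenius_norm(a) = 30.19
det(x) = 102117.01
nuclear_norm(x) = 59.32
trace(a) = -13.11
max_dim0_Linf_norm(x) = 4.46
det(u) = -0.00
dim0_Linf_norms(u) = [1.15, 0.8, 1.11, 1.07, 0.64, 0.49, 0.67, 0.27, 0.82]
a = x @ u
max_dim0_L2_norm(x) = 9.46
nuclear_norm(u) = 9.32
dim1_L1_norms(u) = [3.84, 3.03, 3.06, 3.02, 4.52, 2.64, 3.48, 2.32, 2.65]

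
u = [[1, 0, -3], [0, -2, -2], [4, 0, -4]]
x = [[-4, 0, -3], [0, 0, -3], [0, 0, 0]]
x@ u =[[-16, 0, 24], [-12, 0, 12], [0, 0, 0]]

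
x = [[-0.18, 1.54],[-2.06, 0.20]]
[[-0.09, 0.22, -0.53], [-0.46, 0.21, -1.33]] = x@[[0.22, -0.09, 0.62], [-0.03, 0.13, -0.27]]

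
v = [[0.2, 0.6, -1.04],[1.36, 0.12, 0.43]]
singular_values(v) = [1.44, 1.21]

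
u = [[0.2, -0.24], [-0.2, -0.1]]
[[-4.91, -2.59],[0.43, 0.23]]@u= [[-0.46, 1.44], [0.04, -0.13]]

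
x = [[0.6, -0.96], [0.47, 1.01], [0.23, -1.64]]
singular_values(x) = [2.17, 0.76]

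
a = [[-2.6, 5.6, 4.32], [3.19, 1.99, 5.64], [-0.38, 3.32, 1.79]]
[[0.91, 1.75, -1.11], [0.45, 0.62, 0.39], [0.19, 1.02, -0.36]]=a @[[-0.17, -0.01, 0.23], [-0.07, 0.3, -0.06], [0.20, 0.01, -0.04]]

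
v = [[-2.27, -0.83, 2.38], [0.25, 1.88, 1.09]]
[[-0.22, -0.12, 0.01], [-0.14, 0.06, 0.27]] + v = [[-2.49, -0.95, 2.39],[0.11, 1.94, 1.36]]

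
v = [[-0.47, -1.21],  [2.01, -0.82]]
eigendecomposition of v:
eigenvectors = [[0.07+0.61j, (0.07-0.61j)],  [0.79+0.00j, 0.79-0.00j]]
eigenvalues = [(-0.64+1.55j), (-0.64-1.55j)]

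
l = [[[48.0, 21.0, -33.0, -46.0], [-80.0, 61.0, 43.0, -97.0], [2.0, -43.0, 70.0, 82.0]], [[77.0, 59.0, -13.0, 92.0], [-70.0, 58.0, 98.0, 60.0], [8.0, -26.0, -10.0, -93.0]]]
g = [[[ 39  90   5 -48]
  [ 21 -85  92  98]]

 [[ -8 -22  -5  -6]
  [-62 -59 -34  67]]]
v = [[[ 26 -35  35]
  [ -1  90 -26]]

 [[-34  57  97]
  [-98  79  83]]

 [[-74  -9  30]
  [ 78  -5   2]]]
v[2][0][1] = -9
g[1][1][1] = -59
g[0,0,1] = 90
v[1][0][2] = 97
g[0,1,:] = [21, -85, 92, 98]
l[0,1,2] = 43.0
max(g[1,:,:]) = 67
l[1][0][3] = 92.0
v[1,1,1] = 79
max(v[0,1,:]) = 90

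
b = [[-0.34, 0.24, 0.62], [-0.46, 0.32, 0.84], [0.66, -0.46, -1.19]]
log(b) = [[(-4.02+0.69j), -1.12-0.35j, -2.98-1.52j], [1.84-1.52j, -6.66+2.92j, (-3.88-0.94j)], [(-3.05-0.77j), 2.04-0.11j, 0.04+2.67j]]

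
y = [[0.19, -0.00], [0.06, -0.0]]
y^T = [[0.19, 0.06], [-0.0, -0.0]]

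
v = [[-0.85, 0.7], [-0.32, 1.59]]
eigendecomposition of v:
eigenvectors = [[-0.99, -0.29], [-0.14, -0.96]]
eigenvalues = [-0.75, 1.49]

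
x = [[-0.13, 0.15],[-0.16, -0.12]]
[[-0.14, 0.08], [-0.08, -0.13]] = x @ [[0.73, 0.28], [-0.27, 0.75]]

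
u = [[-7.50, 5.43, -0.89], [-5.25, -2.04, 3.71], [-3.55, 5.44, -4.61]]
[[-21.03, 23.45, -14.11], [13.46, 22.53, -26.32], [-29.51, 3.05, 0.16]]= u @[[0.47, -2.86, 4.17],[-2.77, 0.77, 3.26],[2.77, 2.45, 0.6]]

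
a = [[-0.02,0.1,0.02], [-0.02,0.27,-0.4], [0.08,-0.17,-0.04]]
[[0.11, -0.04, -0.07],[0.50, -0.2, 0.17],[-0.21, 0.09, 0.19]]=a @ [[-0.71, 0.59, 1.30], [1.03, -0.31, -0.32], [-0.52, 0.27, -0.7]]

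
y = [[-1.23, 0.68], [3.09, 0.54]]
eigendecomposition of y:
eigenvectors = [[-0.64, -0.25], [0.77, -0.97]]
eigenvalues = [-2.04, 1.35]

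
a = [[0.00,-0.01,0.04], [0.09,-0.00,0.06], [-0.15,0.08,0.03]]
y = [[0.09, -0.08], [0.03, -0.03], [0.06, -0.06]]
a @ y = [[0.00, -0.00], [0.01, -0.01], [-0.01, 0.01]]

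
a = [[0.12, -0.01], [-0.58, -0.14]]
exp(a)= [[1.13, -0.01], [-0.58, 0.87]]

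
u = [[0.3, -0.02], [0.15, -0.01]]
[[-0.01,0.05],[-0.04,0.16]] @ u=[[0.00, -0.00], [0.01, -0.00]]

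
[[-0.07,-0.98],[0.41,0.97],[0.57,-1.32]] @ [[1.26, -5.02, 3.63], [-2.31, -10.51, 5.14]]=[[2.18, 10.65, -5.29], [-1.72, -12.25, 6.47], [3.77, 11.01, -4.72]]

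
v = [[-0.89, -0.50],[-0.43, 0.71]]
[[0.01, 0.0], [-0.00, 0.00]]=v@[[-0.01, 0.00], [-0.01, 0.00]]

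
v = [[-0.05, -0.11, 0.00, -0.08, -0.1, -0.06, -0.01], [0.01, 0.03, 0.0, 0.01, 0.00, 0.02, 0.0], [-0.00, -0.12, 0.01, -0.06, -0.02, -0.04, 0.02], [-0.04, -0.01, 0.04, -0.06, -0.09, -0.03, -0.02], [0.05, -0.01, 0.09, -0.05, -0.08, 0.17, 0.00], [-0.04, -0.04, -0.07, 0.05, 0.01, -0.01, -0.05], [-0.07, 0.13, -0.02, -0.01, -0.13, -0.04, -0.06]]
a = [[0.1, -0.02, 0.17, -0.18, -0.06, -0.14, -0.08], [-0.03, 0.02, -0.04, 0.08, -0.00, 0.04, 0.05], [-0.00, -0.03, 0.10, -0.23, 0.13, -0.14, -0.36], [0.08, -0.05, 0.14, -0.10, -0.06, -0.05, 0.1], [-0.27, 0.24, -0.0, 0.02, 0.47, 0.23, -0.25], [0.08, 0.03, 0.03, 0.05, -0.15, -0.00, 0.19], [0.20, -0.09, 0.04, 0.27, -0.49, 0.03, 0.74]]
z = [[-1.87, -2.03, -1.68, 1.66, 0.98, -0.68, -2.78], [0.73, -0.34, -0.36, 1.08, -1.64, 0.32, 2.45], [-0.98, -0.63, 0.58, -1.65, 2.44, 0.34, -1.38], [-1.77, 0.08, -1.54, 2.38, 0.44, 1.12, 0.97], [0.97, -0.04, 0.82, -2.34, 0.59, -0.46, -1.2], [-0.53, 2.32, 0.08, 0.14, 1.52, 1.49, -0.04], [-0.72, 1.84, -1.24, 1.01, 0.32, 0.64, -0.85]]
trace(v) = -0.22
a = v @ z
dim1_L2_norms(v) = [0.19, 0.04, 0.14, 0.13, 0.22, 0.12, 0.21]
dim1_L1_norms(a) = [0.75, 0.26, 0.99, 0.58, 1.48, 0.53, 1.86]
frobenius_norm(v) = 0.42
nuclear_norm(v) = 0.84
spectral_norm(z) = 5.65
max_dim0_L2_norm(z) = 4.34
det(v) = 0.00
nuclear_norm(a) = 2.15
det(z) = 1.41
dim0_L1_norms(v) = [0.26, 0.45, 0.23, 0.32, 0.43, 0.37, 0.16]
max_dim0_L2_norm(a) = 0.89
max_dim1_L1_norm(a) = 1.86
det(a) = 0.00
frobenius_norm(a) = 1.36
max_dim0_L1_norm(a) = 1.77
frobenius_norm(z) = 9.28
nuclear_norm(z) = 18.60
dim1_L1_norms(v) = [0.41, 0.07, 0.27, 0.29, 0.45, 0.27, 0.46]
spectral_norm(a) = 1.20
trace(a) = 1.33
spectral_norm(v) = 0.25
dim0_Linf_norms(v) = [0.07, 0.13, 0.09, 0.08, 0.13, 0.17, 0.06]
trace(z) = 1.98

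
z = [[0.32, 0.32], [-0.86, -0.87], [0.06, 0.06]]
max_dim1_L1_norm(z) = 1.73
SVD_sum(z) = [[0.32, 0.32],[-0.86, -0.87],[0.06, 0.06]] + [[0.00,-0.0], [0.00,-0.0], [0.0,-0.00]]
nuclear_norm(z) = 1.31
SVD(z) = [[-0.35, -0.92], [0.94, -0.35], [-0.06, -0.17]] @ diag([1.3070936445812575, 0.0024908422841143454]) @ [[-0.7, -0.71], [-0.71, 0.70]]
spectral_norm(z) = 1.31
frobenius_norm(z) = 1.31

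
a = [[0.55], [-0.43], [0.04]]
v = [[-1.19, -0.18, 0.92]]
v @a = [[-0.54]]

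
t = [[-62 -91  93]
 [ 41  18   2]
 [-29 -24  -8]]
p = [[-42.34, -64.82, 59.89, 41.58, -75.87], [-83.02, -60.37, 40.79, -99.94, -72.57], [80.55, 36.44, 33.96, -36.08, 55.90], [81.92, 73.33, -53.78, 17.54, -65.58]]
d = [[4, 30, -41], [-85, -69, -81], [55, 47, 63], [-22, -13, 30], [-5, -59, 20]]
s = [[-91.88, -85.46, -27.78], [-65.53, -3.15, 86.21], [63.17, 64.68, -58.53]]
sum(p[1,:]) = -275.11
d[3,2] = 30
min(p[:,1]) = -64.82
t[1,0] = 41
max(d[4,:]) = 20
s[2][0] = 63.17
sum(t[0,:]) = -60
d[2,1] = 47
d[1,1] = -69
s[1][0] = -65.53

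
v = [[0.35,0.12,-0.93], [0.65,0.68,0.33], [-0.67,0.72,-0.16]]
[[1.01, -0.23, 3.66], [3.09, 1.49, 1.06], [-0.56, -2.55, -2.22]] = v @[[2.75,2.62,3.47], [1.83,-0.86,-0.45], [0.19,1.12,-2.69]]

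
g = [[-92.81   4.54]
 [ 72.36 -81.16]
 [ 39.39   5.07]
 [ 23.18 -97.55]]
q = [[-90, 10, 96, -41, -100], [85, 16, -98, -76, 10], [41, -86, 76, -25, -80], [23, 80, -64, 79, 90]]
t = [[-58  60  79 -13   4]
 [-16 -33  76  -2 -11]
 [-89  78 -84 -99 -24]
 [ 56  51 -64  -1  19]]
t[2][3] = -99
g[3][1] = -97.55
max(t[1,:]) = 76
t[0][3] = -13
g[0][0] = -92.81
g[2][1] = 5.07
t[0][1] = 60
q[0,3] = -41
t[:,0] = [-58, -16, -89, 56]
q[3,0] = 23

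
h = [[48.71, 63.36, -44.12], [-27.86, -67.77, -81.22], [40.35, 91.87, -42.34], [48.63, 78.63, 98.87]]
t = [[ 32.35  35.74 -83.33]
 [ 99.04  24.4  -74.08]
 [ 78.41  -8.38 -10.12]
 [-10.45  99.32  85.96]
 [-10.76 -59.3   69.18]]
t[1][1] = 24.4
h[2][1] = 91.87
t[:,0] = [32.35, 99.04, 78.41, -10.45, -10.76]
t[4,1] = -59.3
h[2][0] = 40.35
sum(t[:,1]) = 91.77999999999999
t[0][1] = 35.74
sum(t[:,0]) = 188.59000000000003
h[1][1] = -67.77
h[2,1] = 91.87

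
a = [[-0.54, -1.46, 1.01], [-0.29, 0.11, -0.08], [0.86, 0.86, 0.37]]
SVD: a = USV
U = [[-0.88, 0.46, 0.11], [-0.0, -0.23, 0.97], [0.47, 0.86, 0.21]]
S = [2.04, 0.98, 0.23]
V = [[0.43, 0.83, -0.35], [0.57, 0.05, 0.82], [-0.7, 0.56, 0.46]]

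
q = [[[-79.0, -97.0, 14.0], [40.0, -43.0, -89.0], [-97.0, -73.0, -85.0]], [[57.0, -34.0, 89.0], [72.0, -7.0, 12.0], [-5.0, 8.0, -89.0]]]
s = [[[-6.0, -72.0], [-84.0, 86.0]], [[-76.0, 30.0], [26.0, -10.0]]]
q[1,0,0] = 57.0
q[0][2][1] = -73.0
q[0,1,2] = -89.0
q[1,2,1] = 8.0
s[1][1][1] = -10.0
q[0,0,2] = 14.0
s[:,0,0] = [-6.0, -76.0]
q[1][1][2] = 12.0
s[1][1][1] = -10.0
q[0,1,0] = 40.0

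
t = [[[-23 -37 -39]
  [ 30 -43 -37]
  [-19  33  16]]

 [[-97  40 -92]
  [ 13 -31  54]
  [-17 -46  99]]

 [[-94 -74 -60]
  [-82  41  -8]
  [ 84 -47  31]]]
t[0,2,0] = -19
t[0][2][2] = 16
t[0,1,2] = -37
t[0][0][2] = -39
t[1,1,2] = 54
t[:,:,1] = [[-37, -43, 33], [40, -31, -46], [-74, 41, -47]]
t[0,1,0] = 30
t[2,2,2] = 31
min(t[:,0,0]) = -97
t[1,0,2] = -92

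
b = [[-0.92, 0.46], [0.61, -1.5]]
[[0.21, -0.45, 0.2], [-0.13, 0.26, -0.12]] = b@[[-0.23, 0.50, -0.22], [-0.01, 0.03, -0.01]]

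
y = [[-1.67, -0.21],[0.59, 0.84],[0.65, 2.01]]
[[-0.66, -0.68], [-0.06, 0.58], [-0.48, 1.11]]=y @ [[0.44,0.35], [-0.38,0.44]]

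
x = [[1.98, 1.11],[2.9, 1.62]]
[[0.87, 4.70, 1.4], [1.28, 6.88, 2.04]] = x @ [[0.29, 1.58, 0.47],[0.27, 1.42, 0.42]]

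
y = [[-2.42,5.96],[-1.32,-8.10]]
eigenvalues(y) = [-4.81, -5.71]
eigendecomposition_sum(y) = [[-17.76, -32.21], [7.13, 12.94]] + [[15.34, 38.17], [-8.45, -21.04]]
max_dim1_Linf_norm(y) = 8.1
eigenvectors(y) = [[0.93,-0.88], [-0.37,0.48]]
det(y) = 27.47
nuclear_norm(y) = 12.79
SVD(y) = [[-0.6, 0.8], [0.80, 0.60]] @ diag([10.063806859153612, 2.7295038929543027]) @ [[0.04, -1.00], [-1.0, -0.04]]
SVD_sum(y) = [[-0.24, 6.05], [0.32, -8.03]] + [[-2.18,-0.09], [-1.64,-0.07]]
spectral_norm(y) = 10.06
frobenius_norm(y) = 10.43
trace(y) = -10.52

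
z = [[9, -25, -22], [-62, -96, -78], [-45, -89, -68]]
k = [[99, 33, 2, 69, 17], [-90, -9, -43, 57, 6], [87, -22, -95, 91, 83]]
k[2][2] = -95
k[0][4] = 17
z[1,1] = -96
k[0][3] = 69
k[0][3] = 69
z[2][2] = -68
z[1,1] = -96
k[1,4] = 6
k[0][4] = 17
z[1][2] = -78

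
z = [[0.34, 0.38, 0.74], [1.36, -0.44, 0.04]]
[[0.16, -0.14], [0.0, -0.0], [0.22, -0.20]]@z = [[-0.14, 0.12, 0.11], [0.00, 0.0, 0.00], [-0.20, 0.17, 0.15]]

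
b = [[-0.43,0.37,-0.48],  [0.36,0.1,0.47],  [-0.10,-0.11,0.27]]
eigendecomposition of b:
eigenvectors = [[0.89+0.00j, (0.15-0.41j), 0.15+0.41j], [(-0.46+0j), 0.69+0.00j, (0.69-0j)], [(0.04+0j), (0.17+0.56j), 0.17-0.56j]]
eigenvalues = [(-0.64+0j), (0.29+0.17j), (0.29-0.17j)]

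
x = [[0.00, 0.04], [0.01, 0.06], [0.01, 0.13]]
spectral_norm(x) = 0.15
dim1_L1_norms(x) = [0.04, 0.07, 0.14]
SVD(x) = [[0.27, -0.57],[0.41, 0.8],[0.87, -0.2]] @ diag([0.14920997879768189, 0.006031768164918354]) @ [[0.09, 1.00], [1.00, -0.09]]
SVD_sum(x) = [[0.0, 0.04], [0.01, 0.06], [0.01, 0.13]] + [[-0.0, 0.0], [0.00, -0.00], [-0.00, 0.00]]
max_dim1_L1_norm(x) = 0.14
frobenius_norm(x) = 0.15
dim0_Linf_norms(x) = [0.01, 0.13]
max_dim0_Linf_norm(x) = 0.13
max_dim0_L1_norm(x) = 0.23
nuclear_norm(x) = 0.16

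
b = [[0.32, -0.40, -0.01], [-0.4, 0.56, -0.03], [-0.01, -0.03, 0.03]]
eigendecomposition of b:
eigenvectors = [[-0.6, 0.60, -0.54],[0.8, 0.46, -0.38],[-0.02, 0.66, 0.75]]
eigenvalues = [0.86, -0.0, 0.05]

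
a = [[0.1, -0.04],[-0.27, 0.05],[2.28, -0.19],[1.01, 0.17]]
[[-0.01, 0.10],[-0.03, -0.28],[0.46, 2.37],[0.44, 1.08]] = a @ [[0.28, 1.05], [0.95, 0.1]]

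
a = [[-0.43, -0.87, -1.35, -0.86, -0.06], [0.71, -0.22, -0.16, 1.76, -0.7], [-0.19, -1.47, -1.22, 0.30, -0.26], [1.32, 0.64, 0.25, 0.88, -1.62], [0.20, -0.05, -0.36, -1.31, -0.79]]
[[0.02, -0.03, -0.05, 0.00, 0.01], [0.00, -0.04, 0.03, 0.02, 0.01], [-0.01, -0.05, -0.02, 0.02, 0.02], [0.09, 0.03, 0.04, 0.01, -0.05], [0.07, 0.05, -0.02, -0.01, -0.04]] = a @[[0.01,  0.04,  0.02,  -0.00,  -0.01], [0.03,  -0.02,  -0.01,  0.00,  0.00], [-0.02,  0.05,  0.03,  -0.01,  -0.02], [-0.02,  -0.04,  0.01,  0.01,  0.02], [-0.05,  -0.01,  0.00,  0.0,  0.03]]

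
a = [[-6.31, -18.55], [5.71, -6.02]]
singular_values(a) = [20.03, 7.19]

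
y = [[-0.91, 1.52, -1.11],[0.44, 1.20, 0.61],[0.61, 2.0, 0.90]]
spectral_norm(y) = 2.82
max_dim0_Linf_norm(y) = 2.0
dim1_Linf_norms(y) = [1.52, 1.2, 2.0]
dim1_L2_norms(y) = [2.09, 1.42, 2.28]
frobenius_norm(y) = 3.40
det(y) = -0.07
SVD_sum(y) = [[0.13,1.16,0.22], [0.14,1.30,0.25], [0.23,2.13,0.40]] + [[-1.04, 0.36, -1.33], [0.29, -0.1, 0.37], [0.38, -0.13, 0.49]] + [[0.00,0.0,-0.0],  [0.01,0.0,-0.01],  [-0.01,-0.00,0.00]]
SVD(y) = [[0.42, -0.91, -0.04], [0.47, 0.25, -0.84], [0.77, 0.34, 0.53]] @ diag([2.8193922763014303, 1.899800091212513, 0.01366769039606063]) @ [[0.11,  0.98,  0.18], [0.60,  -0.21,  0.77], [-0.79,  -0.03,  0.61]]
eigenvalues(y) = [2.13, -0.98, 0.04]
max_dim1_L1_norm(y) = 3.54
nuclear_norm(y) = 4.73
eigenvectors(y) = [[0.04, -0.98, -0.78], [-0.53, 0.15, -0.03], [-0.84, 0.15, 0.62]]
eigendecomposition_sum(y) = [[-0.02, -0.11, -0.04],[0.3, 1.45, 0.45],[0.47, 2.29, 0.71]] + [[-0.89, 1.58, -1.04],[0.14, -0.25, 0.16],[0.14, -0.25, 0.16]] + [[0.00, 0.06, -0.04], [0.0, 0.00, -0.00], [-0.0, -0.05, 0.03]]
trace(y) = 1.19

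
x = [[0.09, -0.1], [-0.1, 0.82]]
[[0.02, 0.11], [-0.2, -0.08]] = x @ [[-0.0, 1.33], [-0.24, 0.07]]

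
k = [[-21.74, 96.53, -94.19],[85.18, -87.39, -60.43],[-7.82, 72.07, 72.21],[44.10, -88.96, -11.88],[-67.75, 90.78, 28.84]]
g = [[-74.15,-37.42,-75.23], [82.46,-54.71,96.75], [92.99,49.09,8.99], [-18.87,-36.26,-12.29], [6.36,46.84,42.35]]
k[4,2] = 28.84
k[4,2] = 28.84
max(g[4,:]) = 46.84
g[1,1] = -54.71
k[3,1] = -88.96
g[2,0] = 92.99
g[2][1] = 49.09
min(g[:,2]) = -75.23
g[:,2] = [-75.23, 96.75, 8.99, -12.29, 42.35]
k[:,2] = [-94.19, -60.43, 72.21, -11.88, 28.84]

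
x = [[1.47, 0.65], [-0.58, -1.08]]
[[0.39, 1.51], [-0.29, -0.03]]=x@[[0.19, 1.33], [0.17, -0.69]]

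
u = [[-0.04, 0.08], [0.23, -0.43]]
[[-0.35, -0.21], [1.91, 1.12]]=u @ [[2.64, -0.11], [-3.03, -2.67]]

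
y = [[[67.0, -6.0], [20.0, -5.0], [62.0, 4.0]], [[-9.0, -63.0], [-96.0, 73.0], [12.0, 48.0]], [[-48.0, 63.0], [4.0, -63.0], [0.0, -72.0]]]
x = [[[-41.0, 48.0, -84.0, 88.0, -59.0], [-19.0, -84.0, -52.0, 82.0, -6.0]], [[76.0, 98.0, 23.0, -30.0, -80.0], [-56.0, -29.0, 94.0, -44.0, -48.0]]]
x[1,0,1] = 98.0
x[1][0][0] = 76.0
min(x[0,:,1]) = -84.0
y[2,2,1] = -72.0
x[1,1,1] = -29.0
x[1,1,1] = -29.0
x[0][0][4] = -59.0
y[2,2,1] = -72.0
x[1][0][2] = 23.0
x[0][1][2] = -52.0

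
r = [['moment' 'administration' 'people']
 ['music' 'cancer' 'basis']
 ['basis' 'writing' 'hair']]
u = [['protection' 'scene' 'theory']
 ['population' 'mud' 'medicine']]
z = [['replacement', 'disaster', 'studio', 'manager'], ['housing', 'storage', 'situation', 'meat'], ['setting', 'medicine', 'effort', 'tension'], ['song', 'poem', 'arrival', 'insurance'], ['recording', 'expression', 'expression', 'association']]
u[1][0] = 'population'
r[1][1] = 'cancer'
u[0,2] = 'theory'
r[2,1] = 'writing'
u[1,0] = 'population'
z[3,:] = ['song', 'poem', 'arrival', 'insurance']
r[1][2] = 'basis'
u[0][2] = 'theory'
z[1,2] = 'situation'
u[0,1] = 'scene'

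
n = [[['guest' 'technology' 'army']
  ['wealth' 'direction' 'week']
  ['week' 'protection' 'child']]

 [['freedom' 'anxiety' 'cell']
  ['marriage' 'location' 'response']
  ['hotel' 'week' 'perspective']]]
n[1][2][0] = 'hotel'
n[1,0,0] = 'freedom'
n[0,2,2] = 'child'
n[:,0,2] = ['army', 'cell']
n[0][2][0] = 'week'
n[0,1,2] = 'week'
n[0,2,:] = ['week', 'protection', 'child']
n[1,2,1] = 'week'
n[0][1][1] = 'direction'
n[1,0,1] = 'anxiety'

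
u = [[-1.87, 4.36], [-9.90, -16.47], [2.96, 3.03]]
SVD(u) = [[0.14,0.96],[-0.97,0.09],[0.21,-0.26]] @ diag([19.851197599491726, 3.955989619037693]) @ [[0.50, 0.87], [-0.87, 0.50]]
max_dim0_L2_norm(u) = 17.3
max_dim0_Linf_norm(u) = 16.47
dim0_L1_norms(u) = [14.73, 23.86]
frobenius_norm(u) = 20.24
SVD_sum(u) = [[1.42, 2.46], [-9.61, -16.64], [2.05, 3.55]] + [[-3.29, 1.90], [-0.29, 0.17], [0.91, -0.52]]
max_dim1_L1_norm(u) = 26.37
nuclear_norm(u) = 23.81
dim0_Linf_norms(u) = [9.9, 16.47]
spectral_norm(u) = 19.85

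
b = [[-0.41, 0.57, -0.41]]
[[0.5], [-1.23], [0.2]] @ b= [[-0.2, 0.28, -0.20],[0.5, -0.70, 0.50],[-0.08, 0.11, -0.08]]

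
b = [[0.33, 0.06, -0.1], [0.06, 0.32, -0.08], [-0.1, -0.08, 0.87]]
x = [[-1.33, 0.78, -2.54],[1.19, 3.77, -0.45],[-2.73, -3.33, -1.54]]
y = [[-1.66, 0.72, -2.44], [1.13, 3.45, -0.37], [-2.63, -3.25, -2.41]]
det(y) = 5.28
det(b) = 0.08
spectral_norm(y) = 5.82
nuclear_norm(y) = 9.53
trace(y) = -0.62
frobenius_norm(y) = 6.77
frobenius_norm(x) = 6.75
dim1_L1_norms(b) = [0.49, 0.46, 1.05]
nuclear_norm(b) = 1.52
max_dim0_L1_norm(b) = 1.05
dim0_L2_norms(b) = [0.35, 0.34, 0.88]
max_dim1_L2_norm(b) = 0.88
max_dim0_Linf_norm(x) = 3.77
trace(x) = 0.90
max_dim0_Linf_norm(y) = 3.45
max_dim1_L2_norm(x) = 4.57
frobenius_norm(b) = 1.00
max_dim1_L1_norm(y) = 8.29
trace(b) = 1.52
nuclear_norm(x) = 9.43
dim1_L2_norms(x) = [2.97, 3.98, 4.57]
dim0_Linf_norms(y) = [2.63, 3.45, 2.44]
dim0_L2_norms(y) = [3.31, 4.79, 3.45]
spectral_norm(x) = 5.82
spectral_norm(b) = 0.90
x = y + b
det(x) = -3.97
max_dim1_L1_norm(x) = 7.6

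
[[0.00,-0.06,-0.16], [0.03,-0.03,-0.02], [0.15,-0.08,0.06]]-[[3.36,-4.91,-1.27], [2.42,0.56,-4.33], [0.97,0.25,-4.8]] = [[-3.36,4.85,1.11], [-2.39,-0.59,4.31], [-0.82,-0.33,4.86]]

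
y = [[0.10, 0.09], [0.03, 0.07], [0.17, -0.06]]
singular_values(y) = [0.2, 0.13]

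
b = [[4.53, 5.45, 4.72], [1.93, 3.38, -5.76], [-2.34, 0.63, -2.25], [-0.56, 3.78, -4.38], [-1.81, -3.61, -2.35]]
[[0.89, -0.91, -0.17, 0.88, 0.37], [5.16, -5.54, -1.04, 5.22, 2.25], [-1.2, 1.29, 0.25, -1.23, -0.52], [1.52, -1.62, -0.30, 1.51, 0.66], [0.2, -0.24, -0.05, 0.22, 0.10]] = b @ [[1.08,-1.16,-0.22,1.1,0.47], [-0.18,0.20,0.04,-0.19,-0.08], [-0.64,0.69,0.13,-0.65,-0.28]]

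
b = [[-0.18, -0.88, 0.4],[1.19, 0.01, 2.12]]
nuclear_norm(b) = 3.39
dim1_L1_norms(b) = [1.46, 3.32]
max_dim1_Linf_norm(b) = 2.12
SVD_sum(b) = [[0.14, -0.01, 0.27], [1.15, -0.1, 2.14]] + [[-0.32, -0.87, 0.13], [0.04, 0.11, -0.02]]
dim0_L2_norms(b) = [1.2, 0.88, 2.16]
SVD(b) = [[0.12, 0.99], [0.99, -0.12]] @ diag([2.4471185341673682, 0.9428737347781784]) @ [[0.47, -0.04, 0.88], [-0.35, -0.93, 0.14]]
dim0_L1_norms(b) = [1.37, 0.89, 2.52]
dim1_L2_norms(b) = [0.98, 2.43]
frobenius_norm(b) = 2.62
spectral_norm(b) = 2.45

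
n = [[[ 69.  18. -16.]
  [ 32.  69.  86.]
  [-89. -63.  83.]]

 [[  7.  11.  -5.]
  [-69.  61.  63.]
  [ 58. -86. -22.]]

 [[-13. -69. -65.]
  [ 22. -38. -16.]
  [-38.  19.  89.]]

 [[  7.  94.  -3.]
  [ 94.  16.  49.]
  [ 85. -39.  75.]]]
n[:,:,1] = [[18.0, 69.0, -63.0], [11.0, 61.0, -86.0], [-69.0, -38.0, 19.0], [94.0, 16.0, -39.0]]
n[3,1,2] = 49.0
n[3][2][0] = 85.0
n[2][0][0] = -13.0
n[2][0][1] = -69.0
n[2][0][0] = -13.0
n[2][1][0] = 22.0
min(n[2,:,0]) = -38.0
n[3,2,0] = 85.0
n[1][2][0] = 58.0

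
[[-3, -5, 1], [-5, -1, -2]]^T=[[-3, -5], [-5, -1], [1, -2]]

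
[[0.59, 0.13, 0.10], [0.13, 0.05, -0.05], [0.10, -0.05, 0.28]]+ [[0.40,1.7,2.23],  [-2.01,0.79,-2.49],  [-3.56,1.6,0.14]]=[[0.99, 1.83, 2.33], [-1.88, 0.84, -2.54], [-3.46, 1.55, 0.42]]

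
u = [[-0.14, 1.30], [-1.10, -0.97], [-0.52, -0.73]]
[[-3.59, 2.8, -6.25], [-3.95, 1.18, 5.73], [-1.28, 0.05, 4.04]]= u@ [[5.50, -2.71, -0.89], [-2.17, 1.86, -4.90]]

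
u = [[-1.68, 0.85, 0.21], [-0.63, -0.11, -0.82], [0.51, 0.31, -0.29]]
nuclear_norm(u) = 3.47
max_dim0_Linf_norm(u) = 1.68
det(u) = -1.02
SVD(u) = [[-0.94, 0.25, 0.21], [-0.27, -0.96, -0.07], [0.19, -0.12, 0.98]] @ diag([1.9857957618423572, 0.9274818139671326, 0.5541594328432665]) @ [[0.93, -0.36, -0.02], [0.13, 0.3, 0.94], [0.34, 0.88, -0.33]]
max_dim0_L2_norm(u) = 1.87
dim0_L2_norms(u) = [1.87, 0.91, 0.89]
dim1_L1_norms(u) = [2.74, 1.56, 1.11]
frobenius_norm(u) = 2.26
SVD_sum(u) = [[-1.75, 0.68, 0.03],[-0.50, 0.19, 0.01],[0.34, -0.13, -0.01]] + [[0.03,  0.07,  0.22], [-0.12,  -0.27,  -0.84], [-0.01,  -0.03,  -0.11]] + [[0.04, 0.1, -0.04], [-0.01, -0.03, 0.01], [0.18, 0.48, -0.18]]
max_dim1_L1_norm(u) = 2.74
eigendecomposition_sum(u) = [[-1.46-0.00j, (0.69-0j), (0.66-0j)], [-0.27-0.00j, 0.13-0.00j, 0.12-0.00j], [0.63+0.00j, (-0.3+0j), (-0.28+0j)]] + [[(-0.11+0.01j), 0.08+0.20j, (-0.22+0.1j)], [(-0.18-0.12j), (-0.12+0.41j), -0.47-0.11j], [(-0.06+0.14j), (0.3+0.02j), (-0+0.34j)]] + [[-0.11-0.01j,0.08-0.20j,-0.22-0.10j], [(-0.18+0.12j),(-0.12-0.41j),(-0.47+0.11j)], [-0.06-0.14j,0.30-0.02j,(-0-0.34j)]]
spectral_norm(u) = 1.99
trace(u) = -2.08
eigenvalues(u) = [(-1.61+0j), (-0.23+0.76j), (-0.23-0.76j)]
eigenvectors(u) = [[(-0.91+0j), (0.3-0.23j), (0.3+0.23j)], [-0.17+0.00j, (0.75+0j), (0.75-0j)], [(0.39+0j), -0.12-0.52j, (-0.12+0.52j)]]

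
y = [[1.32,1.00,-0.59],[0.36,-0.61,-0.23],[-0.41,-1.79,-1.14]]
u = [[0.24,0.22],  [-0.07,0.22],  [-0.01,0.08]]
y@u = [[0.25,0.46],  [0.13,-0.07],  [0.04,-0.58]]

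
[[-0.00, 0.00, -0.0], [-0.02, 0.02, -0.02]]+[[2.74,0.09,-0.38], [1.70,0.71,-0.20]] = [[2.74, 0.09, -0.38],[1.68, 0.73, -0.22]]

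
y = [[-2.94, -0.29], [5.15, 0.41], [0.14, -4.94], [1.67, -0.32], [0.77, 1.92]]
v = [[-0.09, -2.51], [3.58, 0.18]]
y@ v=[[-0.77, 7.33], [1.00, -12.85], [-17.7, -1.24], [-1.3, -4.25], [6.8, -1.59]]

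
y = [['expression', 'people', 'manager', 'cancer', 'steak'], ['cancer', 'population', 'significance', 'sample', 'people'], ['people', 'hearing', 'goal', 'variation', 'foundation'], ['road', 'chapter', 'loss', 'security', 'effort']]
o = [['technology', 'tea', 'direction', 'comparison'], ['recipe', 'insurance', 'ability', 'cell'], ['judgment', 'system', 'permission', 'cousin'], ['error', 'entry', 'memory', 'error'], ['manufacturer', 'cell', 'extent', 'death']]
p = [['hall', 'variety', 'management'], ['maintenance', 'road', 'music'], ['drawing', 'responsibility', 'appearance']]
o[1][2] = 'ability'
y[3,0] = 'road'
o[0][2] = 'direction'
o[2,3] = 'cousin'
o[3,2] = 'memory'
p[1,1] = 'road'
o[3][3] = 'error'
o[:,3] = ['comparison', 'cell', 'cousin', 'error', 'death']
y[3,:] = ['road', 'chapter', 'loss', 'security', 'effort']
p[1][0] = 'maintenance'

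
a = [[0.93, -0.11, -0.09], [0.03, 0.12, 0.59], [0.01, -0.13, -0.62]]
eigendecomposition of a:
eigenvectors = [[1.00, -0.10, -0.01],[0.04, -0.97, -0.69],[0.00, 0.20, 0.72]]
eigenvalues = [0.93, 0.0, -0.5]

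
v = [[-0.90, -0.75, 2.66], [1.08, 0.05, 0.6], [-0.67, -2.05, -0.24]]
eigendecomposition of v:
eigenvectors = [[(0.7+0j), 0.70-0.00j, -0.83+0.00j], [(0.15-0.44j), (0.15+0.44j), 0.46+0.00j], [0.33+0.44j, 0.33-0.44j, (0.31+0j)]]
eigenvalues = [(0.2+2.13j), (0.2-2.13j), (-1.49+0j)]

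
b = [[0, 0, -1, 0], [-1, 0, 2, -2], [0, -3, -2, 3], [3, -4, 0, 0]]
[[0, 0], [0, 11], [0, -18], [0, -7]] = b@[[0, -1], [0, 1], [0, 0], [0, -5]]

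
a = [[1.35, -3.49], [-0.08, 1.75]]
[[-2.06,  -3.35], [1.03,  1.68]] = a @[[-0.0, -0.0], [0.59, 0.96]]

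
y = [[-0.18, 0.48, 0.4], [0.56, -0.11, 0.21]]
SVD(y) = [[-0.82, 0.57], [0.57, 0.82]] @ diag([0.686129888380291, 0.5672969031038768]) @ [[0.68, -0.67, -0.31], [0.63, 0.32, 0.7]]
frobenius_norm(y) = 0.89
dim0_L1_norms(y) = [0.74, 0.59, 0.61]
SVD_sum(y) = [[-0.38,0.38,0.17], [0.26,-0.26,-0.12]] + [[0.20, 0.1, 0.23], [0.30, 0.15, 0.33]]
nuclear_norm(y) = 1.25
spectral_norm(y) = 0.69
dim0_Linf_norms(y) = [0.56, 0.48, 0.4]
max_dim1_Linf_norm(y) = 0.56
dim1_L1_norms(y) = [1.06, 0.88]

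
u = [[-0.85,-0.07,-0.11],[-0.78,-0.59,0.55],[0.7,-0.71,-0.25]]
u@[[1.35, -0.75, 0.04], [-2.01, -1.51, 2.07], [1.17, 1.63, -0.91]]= [[-1.14, 0.56, -0.08], [0.78, 2.37, -1.75], [2.08, 0.14, -1.21]]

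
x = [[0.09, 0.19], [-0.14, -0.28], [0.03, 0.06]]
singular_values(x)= [0.38, 0.0]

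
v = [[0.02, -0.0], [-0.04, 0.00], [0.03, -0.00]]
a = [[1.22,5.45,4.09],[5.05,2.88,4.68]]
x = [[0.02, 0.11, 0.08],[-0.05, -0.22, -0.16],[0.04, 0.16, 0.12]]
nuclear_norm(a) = 12.90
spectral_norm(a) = 9.64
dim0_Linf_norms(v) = [0.04, 0.0]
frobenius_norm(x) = 0.37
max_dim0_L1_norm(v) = 0.09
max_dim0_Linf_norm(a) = 5.45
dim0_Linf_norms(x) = [0.05, 0.22, 0.16]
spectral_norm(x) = 0.37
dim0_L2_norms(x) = [0.07, 0.29, 0.22]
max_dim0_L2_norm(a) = 6.22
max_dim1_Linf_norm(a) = 5.45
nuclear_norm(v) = 0.05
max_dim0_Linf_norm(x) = 0.22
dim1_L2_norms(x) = [0.14, 0.28, 0.2]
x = v @ a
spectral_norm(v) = 0.05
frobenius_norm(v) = 0.05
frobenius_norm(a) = 10.18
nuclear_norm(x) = 0.38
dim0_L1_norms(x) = [0.11, 0.49, 0.36]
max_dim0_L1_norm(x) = 0.49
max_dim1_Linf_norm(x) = 0.22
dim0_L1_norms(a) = [6.27, 8.33, 8.77]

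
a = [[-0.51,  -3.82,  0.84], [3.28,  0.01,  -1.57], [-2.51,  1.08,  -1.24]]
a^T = [[-0.51, 3.28, -2.51], [-3.82, 0.01, 1.08], [0.84, -1.57, -1.24]]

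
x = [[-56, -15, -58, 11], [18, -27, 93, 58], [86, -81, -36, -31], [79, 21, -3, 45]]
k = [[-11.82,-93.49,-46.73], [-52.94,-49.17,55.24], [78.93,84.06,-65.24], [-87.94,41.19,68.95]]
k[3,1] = 41.19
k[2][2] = -65.24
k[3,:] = [-87.94, 41.19, 68.95]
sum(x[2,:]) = -62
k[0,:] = [-11.82, -93.49, -46.73]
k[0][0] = -11.82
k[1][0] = -52.94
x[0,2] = -58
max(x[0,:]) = 11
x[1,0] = 18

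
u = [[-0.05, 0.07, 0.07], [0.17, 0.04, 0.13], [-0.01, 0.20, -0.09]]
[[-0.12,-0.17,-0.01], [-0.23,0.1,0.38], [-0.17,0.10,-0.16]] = u @ [[-0.45, 1.60, 1.45],[-1.22, -0.03, -0.24],[-0.79, -1.32, 1.12]]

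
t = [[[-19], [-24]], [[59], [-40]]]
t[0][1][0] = -24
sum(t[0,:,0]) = -43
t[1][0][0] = 59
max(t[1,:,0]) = 59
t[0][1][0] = -24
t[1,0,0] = 59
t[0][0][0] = -19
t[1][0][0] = 59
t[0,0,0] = -19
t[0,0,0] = -19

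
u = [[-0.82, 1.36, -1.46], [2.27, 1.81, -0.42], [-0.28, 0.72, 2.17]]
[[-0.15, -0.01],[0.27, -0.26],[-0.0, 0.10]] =u@[[0.13, -0.09], [-0.01, -0.02], [0.02, 0.04]]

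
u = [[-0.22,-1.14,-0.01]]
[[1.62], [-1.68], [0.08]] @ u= [[-0.36, -1.85, -0.02], [0.37, 1.92, 0.02], [-0.02, -0.09, -0.0]]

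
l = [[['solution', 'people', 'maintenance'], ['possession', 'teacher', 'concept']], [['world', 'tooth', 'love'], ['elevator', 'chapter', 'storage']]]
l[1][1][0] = 'elevator'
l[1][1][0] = 'elevator'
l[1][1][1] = 'chapter'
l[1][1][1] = 'chapter'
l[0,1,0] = 'possession'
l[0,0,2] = 'maintenance'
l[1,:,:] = [['world', 'tooth', 'love'], ['elevator', 'chapter', 'storage']]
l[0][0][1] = 'people'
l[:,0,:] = [['solution', 'people', 'maintenance'], ['world', 'tooth', 'love']]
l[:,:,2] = [['maintenance', 'concept'], ['love', 'storage']]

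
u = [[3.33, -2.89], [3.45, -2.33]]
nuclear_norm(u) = 6.42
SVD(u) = [[-0.73, -0.69], [-0.69, 0.73]] @ diag([6.053007785271732, 0.36537207260517607]) @ [[-0.79,0.61], [0.61,0.79]]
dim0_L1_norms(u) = [6.78, 5.22]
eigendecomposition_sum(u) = [[1.66+0.20j, -1.44+0.52j], [(1.73-0.62j), (-1.16+1.21j)]] + [[(1.66-0.2j), -1.44-0.52j], [(1.73+0.62j), -1.17-1.21j]]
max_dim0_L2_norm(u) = 4.79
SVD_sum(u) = [[3.48, -2.69], [3.29, -2.54]] + [[-0.15, -0.20], [0.16, 0.21]]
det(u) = 2.21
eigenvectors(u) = [[0.61+0.30j,(0.61-0.3j)], [(0.74+0j),(0.74-0j)]]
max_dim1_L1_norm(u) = 6.22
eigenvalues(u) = [(0.5+1.4j), (0.5-1.4j)]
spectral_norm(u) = 6.05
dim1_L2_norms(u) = [4.41, 4.16]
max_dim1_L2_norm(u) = 4.41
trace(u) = 1.00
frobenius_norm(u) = 6.06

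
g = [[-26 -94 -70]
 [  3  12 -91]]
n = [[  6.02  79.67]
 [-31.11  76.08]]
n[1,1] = 76.08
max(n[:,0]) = 6.02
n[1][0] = -31.11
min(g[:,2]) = -91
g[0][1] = -94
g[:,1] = [-94, 12]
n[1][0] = -31.11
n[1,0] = -31.11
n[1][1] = 76.08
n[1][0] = -31.11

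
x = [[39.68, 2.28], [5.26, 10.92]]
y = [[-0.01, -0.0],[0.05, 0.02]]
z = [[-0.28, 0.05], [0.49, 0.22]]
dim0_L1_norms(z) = [0.77, 0.27]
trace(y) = 0.01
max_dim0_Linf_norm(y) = 0.05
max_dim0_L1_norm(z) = 0.77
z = x @ y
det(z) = -0.09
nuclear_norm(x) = 50.69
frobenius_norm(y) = 0.05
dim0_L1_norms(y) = [0.06, 0.02]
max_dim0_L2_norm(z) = 0.56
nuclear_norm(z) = 0.74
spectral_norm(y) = 0.05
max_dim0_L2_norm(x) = 40.03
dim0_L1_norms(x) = [44.94, 13.2]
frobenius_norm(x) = 41.55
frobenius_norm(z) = 0.61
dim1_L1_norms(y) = [0.01, 0.07]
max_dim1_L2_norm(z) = 0.54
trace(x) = 50.60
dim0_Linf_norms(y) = [0.05, 0.02]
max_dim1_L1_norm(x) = 41.96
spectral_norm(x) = 40.21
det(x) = 421.31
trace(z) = -0.06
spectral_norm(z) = 0.59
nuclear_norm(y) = 0.06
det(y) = -0.00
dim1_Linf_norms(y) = [0.01, 0.05]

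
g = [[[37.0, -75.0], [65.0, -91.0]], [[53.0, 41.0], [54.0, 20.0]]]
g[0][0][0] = 37.0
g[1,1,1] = 20.0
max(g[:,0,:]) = 53.0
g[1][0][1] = 41.0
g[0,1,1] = -91.0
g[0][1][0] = 65.0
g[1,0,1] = 41.0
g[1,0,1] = 41.0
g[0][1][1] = -91.0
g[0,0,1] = -75.0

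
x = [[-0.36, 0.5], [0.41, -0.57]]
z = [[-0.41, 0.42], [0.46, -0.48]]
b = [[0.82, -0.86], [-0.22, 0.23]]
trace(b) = 1.05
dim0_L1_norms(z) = [0.87, 0.9]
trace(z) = -0.89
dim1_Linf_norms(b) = [0.86, 0.23]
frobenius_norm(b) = 1.23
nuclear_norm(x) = 0.93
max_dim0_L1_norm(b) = 1.09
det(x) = 0.00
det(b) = -0.00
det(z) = 0.00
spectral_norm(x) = 0.93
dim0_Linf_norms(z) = [0.46, 0.48]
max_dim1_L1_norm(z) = 0.94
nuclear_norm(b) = 1.23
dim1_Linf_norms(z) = [0.42, 0.48]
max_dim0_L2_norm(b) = 0.89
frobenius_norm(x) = 0.93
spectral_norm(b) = 1.23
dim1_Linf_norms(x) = [0.5, 0.57]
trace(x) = -0.93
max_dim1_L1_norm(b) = 1.68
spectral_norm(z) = 0.89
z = x @ b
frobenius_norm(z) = 0.89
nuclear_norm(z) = 0.89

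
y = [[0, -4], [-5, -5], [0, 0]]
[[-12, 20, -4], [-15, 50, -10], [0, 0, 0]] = y@[[0, -5, 1], [3, -5, 1]]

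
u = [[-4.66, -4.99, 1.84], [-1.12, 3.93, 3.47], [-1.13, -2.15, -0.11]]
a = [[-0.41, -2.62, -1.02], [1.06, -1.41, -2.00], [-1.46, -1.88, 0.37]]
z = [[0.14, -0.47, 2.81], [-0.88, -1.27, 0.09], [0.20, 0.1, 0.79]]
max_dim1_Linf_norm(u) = 4.99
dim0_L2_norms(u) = [4.92, 6.71, 3.93]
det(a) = -0.73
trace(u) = -0.84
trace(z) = -0.34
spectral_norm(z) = 2.97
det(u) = 0.03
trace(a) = -1.45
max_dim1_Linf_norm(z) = 2.81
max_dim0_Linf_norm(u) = 4.99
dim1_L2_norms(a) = [2.84, 2.67, 2.41]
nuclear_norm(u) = 12.77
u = z @ a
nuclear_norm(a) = 6.40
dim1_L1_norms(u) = [11.49, 8.52, 3.39]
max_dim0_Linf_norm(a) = 2.62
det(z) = -0.01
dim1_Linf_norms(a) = [2.62, 2.0, 1.88]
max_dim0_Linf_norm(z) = 2.81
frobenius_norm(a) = 4.58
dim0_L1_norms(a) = [2.93, 5.91, 3.39]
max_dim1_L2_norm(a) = 2.84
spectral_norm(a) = 3.86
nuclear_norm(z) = 4.52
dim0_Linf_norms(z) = [0.88, 1.27, 2.81]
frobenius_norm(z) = 3.35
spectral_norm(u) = 7.64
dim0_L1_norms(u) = [6.91, 11.07, 5.42]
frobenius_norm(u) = 9.20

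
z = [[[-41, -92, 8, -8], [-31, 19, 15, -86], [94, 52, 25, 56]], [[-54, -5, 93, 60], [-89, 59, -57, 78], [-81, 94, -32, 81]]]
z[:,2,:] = [[94, 52, 25, 56], [-81, 94, -32, 81]]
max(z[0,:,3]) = 56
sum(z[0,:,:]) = 11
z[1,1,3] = 78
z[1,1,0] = -89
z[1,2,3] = 81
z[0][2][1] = 52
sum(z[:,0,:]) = -39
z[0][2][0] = 94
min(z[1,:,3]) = 60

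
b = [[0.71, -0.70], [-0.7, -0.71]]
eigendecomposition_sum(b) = [[0.85, -0.35], [-0.35, 0.14]] + [[-0.14, -0.35], [-0.35, -0.85]]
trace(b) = 0.00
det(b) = -0.99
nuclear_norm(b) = 1.99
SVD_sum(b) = [[0.00, -0.7],[0.00, -0.71]] + [[0.71,  0.00], [-0.7,  0.0]]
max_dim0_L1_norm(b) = 1.41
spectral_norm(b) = 1.00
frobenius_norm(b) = 1.41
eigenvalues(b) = [1.0, -1.0]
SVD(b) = [[0.70, -0.71], [0.71, 0.7]] @ diag([0.9970456358662827, 0.9970456358662826]) @ [[-0.0, -1.00], [-1.00, -0.00]]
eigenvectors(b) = [[0.93, 0.38], [-0.38, 0.93]]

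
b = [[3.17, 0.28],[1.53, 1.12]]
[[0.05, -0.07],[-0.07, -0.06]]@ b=[[0.05, -0.06], [-0.31, -0.09]]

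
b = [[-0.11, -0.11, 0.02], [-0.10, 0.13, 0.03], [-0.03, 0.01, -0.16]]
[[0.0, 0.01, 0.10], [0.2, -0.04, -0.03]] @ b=[[-0.0, 0.0, -0.02],[-0.02, -0.03, 0.01]]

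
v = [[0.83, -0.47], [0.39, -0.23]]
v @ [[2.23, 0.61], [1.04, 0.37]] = [[1.36,0.33], [0.63,0.15]]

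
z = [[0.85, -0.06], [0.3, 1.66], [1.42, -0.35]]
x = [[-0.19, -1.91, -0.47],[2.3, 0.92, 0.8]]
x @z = [[-1.4, -2.99], [3.37, 1.11]]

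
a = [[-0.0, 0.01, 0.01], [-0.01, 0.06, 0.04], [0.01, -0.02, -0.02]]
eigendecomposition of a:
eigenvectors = [[0.28, 0.80, 0.15], [0.5, -0.24, 0.95], [-0.82, 0.54, -0.26]]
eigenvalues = [-0.01, 0.0, 0.05]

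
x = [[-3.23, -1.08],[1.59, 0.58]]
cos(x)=[[-1.27, -0.74], [1.10, 1.36]]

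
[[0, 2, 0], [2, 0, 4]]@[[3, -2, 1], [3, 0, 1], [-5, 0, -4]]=[[6, 0, 2], [-14, -4, -14]]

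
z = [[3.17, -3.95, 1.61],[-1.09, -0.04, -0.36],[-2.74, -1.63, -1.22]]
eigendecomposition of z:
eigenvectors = [[-0.87+0.00j, (-0.25-0.08j), -0.25+0.08j], [(0.23+0j), (0.14-0.06j), (0.14+0.06j)], [0.43+0.00j, (0.95+0j), 0.95-0.00j]]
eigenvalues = [(3.41+0j), (-0.75+0.35j), (-0.75-0.35j)]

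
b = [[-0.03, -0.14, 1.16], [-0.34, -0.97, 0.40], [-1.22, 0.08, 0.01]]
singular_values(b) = [1.43, 1.2, 0.78]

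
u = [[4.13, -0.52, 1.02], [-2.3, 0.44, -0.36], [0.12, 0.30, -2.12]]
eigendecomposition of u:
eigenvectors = [[-0.87, 0.09, -0.16], [0.5, 0.99, -0.01], [0.01, 0.13, 0.99]]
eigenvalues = [4.42, 0.17, -2.14]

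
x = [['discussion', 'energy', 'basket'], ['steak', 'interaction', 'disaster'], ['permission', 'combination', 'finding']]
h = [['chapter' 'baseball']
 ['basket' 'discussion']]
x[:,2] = ['basket', 'disaster', 'finding']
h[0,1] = 'baseball'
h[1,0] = 'basket'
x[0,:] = ['discussion', 'energy', 'basket']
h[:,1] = ['baseball', 'discussion']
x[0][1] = 'energy'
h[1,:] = ['basket', 'discussion']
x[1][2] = 'disaster'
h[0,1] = 'baseball'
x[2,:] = ['permission', 'combination', 'finding']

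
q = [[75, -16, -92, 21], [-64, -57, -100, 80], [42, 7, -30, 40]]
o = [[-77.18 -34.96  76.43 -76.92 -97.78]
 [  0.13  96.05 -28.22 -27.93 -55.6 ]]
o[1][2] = -28.22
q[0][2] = -92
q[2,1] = 7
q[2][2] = -30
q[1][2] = -100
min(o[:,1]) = -34.96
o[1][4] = -55.6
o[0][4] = -97.78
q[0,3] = 21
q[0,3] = 21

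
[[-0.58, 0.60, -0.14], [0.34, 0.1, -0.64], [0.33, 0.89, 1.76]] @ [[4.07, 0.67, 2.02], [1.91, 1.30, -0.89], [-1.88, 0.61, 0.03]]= [[-0.95, 0.31, -1.71], [2.78, -0.03, 0.58], [-0.27, 2.45, -0.07]]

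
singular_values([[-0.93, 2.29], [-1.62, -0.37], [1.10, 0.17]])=[2.54, 1.91]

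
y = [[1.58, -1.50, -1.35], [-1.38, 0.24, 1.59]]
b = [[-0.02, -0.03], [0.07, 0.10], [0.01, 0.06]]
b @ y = [[0.01, 0.02, -0.02],  [-0.03, -0.08, 0.06],  [-0.07, -0.0, 0.08]]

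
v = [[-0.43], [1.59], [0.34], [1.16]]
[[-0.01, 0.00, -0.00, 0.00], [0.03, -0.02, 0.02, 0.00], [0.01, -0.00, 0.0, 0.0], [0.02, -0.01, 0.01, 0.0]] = v@[[0.02, -0.01, 0.01, 0.0]]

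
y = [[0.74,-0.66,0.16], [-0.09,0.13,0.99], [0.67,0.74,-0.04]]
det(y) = -1.006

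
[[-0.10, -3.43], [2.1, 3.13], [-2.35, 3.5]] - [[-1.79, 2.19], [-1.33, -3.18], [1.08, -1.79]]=[[1.69, -5.62], [3.43, 6.31], [-3.43, 5.29]]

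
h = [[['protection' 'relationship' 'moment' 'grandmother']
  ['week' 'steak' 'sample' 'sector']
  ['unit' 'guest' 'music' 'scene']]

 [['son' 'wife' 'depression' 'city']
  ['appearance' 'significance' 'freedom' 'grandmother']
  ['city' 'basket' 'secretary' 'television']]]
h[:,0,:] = [['protection', 'relationship', 'moment', 'grandmother'], ['son', 'wife', 'depression', 'city']]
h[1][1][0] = 'appearance'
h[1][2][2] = 'secretary'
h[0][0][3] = 'grandmother'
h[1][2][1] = 'basket'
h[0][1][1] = 'steak'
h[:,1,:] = [['week', 'steak', 'sample', 'sector'], ['appearance', 'significance', 'freedom', 'grandmother']]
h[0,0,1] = 'relationship'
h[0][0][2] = 'moment'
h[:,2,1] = ['guest', 'basket']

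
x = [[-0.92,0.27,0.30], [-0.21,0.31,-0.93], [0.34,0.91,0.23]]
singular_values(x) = [1.01, 1.0, 1.0]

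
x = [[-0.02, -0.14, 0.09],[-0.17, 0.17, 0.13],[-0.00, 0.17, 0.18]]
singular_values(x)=[0.35, 0.16, 0.12]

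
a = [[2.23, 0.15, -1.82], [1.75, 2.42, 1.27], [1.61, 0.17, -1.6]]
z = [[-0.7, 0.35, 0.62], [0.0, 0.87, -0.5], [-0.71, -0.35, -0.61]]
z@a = [[0.05, 0.85, 0.73], [0.72, 2.02, 1.90], [-3.18, -1.06, 1.82]]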